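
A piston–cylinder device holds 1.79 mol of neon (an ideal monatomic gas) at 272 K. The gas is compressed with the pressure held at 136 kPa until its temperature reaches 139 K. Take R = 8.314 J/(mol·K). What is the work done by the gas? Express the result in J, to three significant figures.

W ≈ -1980 J

Isobaric: W = P ΔV = nR ΔT.
W = (1.79)(8.314)(139 − 272) = -1979 J.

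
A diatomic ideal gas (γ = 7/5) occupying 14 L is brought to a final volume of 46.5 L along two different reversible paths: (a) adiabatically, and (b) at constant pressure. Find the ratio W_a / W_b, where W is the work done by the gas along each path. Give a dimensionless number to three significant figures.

Path (a) adiabatic: W = P₁V₁(1 − (V₁/V₂)^(γ−1))/(γ−1) → W_a/(P₁V₁) = 0.9533.
Path (b) isobaric: W = P₁(V₂ − V₁) → W_b/(P₁V₁) = 2.321.
W_a / W_b = 0.9533 / 2.321 = 0.4106.

W_a / W_b ≈ 0.411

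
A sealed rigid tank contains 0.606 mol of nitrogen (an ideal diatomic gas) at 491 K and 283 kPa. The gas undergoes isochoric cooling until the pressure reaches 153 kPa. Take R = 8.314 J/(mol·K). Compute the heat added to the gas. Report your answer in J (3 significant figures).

Constant volume ⇒ W = 0, so Q = ΔU = nCᵥΔT with Cᵥ = 5R/2 = 20.79 J/(mol·K).
At constant V, T₂/T₁ = P₂/P₁ ⇒ ΔT = T₁(P₂/P₁ − 1) = 491·(153/283 − 1) = -225.5 K.
ΔU = (0.606)(20.79)(-225.5) = -2841 J.

Q ≈ -2840 J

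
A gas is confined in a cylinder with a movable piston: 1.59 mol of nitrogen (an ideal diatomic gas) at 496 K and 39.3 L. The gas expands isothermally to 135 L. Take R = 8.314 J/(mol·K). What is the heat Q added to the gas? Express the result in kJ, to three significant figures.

Isothermal ⇒ ΔU = 0, so Q = W = nRT ln(V₂/V₁).
Q = (1.59)(8.314)(496) ln(135/39.3) = 6557 × 1.234 = 8091 J.

Q ≈ 8.09 kJ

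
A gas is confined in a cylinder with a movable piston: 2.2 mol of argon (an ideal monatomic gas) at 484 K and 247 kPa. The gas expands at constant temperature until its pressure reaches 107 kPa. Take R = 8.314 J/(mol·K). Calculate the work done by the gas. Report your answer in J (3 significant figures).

W ≈ 7410 J

Isothermal process: W = nRT ln(V₂/V₁) = nRT ln(P₁/P₂).
W = (2.2)(8.314)(484) × ln(247/107)
  = 8853 × ln(2.308) = 8853 × 0.8366
W_by_gas = 7406 J.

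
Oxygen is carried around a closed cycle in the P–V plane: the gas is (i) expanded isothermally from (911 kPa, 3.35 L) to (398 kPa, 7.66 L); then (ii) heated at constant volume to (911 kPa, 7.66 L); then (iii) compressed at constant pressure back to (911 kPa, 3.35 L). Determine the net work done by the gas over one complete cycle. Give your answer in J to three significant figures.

W_net ≈ -1400 J

Leg (i): W = PᵢVᵢ ln(V_f/Vᵢ) = (3052) ln(7.66/3.35) = 2524 J.
Leg (ii): W = 0.
Leg (iii): W = PΔV = (911)(3.35 − 7.66) = -3926 J.
W_net = 2524 − 3926 = -1402 J.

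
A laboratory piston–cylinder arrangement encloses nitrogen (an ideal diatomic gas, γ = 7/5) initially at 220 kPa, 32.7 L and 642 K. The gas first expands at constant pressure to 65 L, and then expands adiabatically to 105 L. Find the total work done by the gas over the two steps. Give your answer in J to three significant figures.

W_total ≈ 13300 J

Step 1 (isobaric): W = PΔV = (220 kPa)(65 − 32.7 L) = 7106 J.
After step 1: P = 220 kPa, V = 65 L, T = 1276 K.
Step 2 (adiabatic): W = (P₁V₁ − P₂V₂)/(γ−1) = (14300 − 11804)/0.4 = 6240 J.
W_total = 7106 + 6240 = 13346 J.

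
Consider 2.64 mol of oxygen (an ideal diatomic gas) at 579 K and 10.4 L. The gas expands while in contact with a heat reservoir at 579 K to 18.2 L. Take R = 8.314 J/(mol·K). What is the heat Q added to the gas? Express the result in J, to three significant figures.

Q ≈ 7110 J

Isothermal ⇒ ΔU = 0, so Q = W = nRT ln(V₂/V₁).
Q = (2.64)(8.314)(579) ln(18.2/10.4) = 12708 × 0.5596 = 7112 J.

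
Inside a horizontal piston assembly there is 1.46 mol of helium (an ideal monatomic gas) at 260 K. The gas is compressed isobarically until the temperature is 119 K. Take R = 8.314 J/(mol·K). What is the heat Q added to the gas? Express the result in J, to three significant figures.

Isobaric: W = nRΔT = (1.46)(8.314)(-141) = -1712 J.
ΔU = nCᵥΔT with Cᵥ = 3R/2: ΔU = (1.46)(12.47)(-141) = -2567 J.
Q = ΔU + W = -2567 − 1712 = -4279 J.

Q ≈ -4280 J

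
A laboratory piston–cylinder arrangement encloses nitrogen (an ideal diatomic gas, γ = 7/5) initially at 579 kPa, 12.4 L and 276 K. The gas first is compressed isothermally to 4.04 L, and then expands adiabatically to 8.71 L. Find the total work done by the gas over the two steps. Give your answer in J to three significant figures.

W_total ≈ -3300 J

Step 1 (isothermal): W = P₁V₁ ln(V₂/V₁) = (7180) ln(4.04/12.4) = -8052 J.
After step 1: P = 1777 kPa, V = 4.04 L, T = 276 K.
Step 2 (adiabatic): W = (P₁V₁ − P₂V₂)/(γ−1) = (7180 − 5280)/0.4 = 4749 J.
W_total = -8052 + 4749 = -3303 J.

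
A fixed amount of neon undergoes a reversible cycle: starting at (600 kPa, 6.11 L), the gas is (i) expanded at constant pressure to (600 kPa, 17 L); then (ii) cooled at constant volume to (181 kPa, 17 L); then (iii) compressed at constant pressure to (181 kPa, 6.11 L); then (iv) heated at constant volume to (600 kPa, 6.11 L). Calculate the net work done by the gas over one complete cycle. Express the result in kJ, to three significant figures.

W_net ≈ 4.56 kJ

Constant-volume legs do no work.
W(i) = (600)(17 − 6.11) = 6534 J; W(iii) = (181)(6.11 − 17) = -1971 J.
W_net = 6534 − 1971 = 4563 J (the clockwise enclosed area).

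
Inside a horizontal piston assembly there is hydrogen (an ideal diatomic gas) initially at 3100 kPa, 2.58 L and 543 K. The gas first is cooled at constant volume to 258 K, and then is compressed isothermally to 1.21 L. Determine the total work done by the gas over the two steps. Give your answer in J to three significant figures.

W_total ≈ -2880 J

Step 1 (isochoric): W = 0 (constant volume).
After step 1: P = 1473 kPa (V unchanged).
Step 2 (isothermal): W = P₁V₁ ln(V₂/V₁) = (3800) ln(1.21/2.58) = -2877 J.
W_total = 0 − 2877 = -2877 J.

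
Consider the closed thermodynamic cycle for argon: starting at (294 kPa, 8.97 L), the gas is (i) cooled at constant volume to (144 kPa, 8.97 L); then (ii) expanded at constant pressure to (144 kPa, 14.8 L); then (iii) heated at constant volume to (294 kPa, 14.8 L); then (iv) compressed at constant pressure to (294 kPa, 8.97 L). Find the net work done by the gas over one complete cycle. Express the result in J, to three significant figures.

Constant-volume legs do no work.
W(ii) = (144)(14.8 − 8.97) = 839.5 J; W(iv) = (294)(8.97 − 14.8) = -1714 J.
W_net = 839.5 − 1714 = -874.5 J (the counter-clockwise enclosed area).

W_net ≈ -874 J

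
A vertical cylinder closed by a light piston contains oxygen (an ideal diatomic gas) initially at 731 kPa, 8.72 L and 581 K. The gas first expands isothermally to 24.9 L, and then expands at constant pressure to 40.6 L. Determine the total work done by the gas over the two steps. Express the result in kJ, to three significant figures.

Step 1 (isothermal): W = P₁V₁ ln(V₂/V₁) = (6374) ln(24.9/8.72) = 6688 J.
After step 1: P = 256 kPa, V = 24.9 L, T = 581 K.
Step 2 (isobaric): W = PΔV = (256 kPa)(40.6 − 24.9 L) = 4019 J.
W_total = 6688 + 4019 = 10707 J.

W_total ≈ 10.7 kJ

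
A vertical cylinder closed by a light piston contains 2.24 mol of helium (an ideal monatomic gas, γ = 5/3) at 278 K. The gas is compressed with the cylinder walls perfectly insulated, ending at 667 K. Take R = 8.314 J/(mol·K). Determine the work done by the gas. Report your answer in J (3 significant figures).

Adiabatic ⇒ Q = 0, so W_by = −ΔU = nCᵥ(T₁ − T₂).
Cᵥ = 3R/2 = 12.47 J/(mol·K).
W = (2.24)(12.47)(278 − 667) = -10867 J.

W ≈ -10900 J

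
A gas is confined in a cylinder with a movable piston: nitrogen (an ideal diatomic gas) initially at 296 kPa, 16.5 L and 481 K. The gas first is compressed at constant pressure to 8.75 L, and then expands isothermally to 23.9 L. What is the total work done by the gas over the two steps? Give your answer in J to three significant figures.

W_total ≈ 308 J

Step 1 (isobaric): W = PΔV = (296 kPa)(8.75 − 16.5 L) = -2294 J.
After step 1: P = 296 kPa, V = 8.75 L, T = 255.1 K.
Step 2 (isothermal): W = P₁V₁ ln(V₂/V₁) = (2590) ln(23.9/8.75) = 2602 J.
W_total = -2294 + 2602 = 308.5 J.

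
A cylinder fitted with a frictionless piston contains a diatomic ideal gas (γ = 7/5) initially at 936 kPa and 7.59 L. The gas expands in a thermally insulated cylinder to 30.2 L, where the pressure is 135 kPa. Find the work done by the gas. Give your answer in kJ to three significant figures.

Adiabatic: W = (P₁V₁ − P₂V₂)/(γ − 1) with γ = 7/5.
P₁V₁ = 7104 J, P₂V₂ = 4077 J.
W = (7104 − 4077) / 0.4 = 7568 J.

W ≈ 7.57 kJ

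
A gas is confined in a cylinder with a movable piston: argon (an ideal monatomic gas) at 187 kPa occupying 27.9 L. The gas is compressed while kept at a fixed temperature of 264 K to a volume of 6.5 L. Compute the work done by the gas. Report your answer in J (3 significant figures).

Isothermal: W = nRT ln(V₂/V₁) = P₁V₁ ln(V₂/V₁).
P₁V₁ = (187 kPa)(27.9 L) = 5217 J.
W = 5217 × ln(6.5/27.9) = 5217 × -1.457
W_by_gas = -7601 J.

W ≈ -7600 J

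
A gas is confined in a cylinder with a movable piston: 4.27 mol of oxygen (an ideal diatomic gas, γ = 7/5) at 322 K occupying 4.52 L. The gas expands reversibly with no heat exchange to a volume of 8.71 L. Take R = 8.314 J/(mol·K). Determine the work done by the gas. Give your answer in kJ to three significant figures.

Adiabatic: TV^(γ−1) = const with γ = 7/5.
T₂ = T₁ (V₁/V₂)^(γ−1) = 322 × (4.52/8.71)^0.4 = 322 × 0.7692 = 247.7 K.
W_by = nCᵥ(T₁ − T₂) = (4.27)(20.79)(322 − 247.7) = 6595 J.

W ≈ 6.60 kJ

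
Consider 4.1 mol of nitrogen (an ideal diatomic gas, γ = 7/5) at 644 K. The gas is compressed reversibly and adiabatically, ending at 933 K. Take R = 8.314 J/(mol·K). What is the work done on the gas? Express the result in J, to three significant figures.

Adiabatic ⇒ Q = 0, so W_by = −ΔU = nCᵥ(T₁ − T₂).
Cᵥ = 5R/2 = 20.79 J/(mol·K).
W = (4.1)(20.79)(644 − 933) = -24628 J.
Work on gas = −W_by = 24628 J.

W ≈ 24600 J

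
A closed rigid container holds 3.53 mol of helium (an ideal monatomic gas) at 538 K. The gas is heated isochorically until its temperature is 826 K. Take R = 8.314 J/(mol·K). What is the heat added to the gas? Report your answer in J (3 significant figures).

Constant volume ⇒ W = 0, so Q = ΔU = nCᵥΔT with Cᵥ = 3R/2 = 12.47 J/(mol·K).
ΔU = (3.53)(12.47)(826 − 538) = 12679 J.

Q ≈ 12700 J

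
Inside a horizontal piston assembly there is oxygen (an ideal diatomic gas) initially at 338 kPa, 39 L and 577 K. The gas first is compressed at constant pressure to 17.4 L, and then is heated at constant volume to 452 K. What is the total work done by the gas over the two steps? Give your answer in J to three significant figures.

Step 1 (isobaric): W = PΔV = (338 kPa)(17.4 − 39 L) = -7301 J.
Step 2 (isochoric): W = 0 (constant volume).
W_total = -7301 + 0 = -7301 J.

W_total ≈ -7300 J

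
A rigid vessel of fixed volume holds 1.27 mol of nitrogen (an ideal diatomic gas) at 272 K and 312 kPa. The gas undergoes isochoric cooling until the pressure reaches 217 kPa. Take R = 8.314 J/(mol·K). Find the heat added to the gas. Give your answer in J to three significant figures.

Q ≈ -2190 J

Constant volume ⇒ W = 0, so Q = ΔU = nCᵥΔT with Cᵥ = 5R/2 = 20.79 J/(mol·K).
At constant V, T₂/T₁ = P₂/P₁ ⇒ ΔT = T₁(P₂/P₁ − 1) = 272·(217/312 − 1) = -82.82 K.
ΔU = (1.27)(20.79)(-82.82) = -2186 J.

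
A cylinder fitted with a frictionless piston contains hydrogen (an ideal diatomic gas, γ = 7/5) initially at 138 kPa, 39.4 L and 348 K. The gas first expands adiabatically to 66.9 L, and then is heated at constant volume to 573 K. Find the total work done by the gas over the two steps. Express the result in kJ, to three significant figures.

Step 1 (adiabatic): W = (P₁V₁ − P₂V₂)/(γ−1) = (5437 − 4400)/0.4 = 2594 J.
Step 2 (isochoric): W = 0 (constant volume).
W_total = 2594 + 0 = 2594 J.

W_total ≈ 2.59 kJ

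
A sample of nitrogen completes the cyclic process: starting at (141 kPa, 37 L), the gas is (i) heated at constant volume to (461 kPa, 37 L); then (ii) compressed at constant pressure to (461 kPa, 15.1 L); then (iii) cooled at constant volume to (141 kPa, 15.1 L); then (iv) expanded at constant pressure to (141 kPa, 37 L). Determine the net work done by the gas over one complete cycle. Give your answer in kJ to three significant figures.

Constant-volume legs do no work.
W(ii) = (461)(15.1 − 37) = -10096 J; W(iv) = (141)(37 − 15.1) = 3088 J.
W_net = -10096 + 3088 = -7008 J (the counter-clockwise enclosed area).

W_net ≈ -7.01 kJ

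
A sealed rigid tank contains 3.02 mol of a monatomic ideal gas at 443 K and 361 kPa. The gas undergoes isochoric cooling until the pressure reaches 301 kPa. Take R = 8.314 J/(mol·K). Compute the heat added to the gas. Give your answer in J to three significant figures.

Constant volume ⇒ W = 0, so Q = ΔU = nCᵥΔT with Cᵥ = 3R/2 = 12.47 J/(mol·K).
At constant V, T₂/T₁ = P₂/P₁ ⇒ ΔT = T₁(P₂/P₁ − 1) = 443·(301/361 − 1) = -73.63 K.
ΔU = (3.02)(12.47)(-73.63) = -2773 J.

Q ≈ -2770 J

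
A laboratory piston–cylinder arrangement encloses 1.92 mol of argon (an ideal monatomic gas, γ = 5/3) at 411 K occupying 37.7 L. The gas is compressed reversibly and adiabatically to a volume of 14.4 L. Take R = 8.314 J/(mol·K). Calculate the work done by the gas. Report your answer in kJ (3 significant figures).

Adiabatic: TV^(γ−1) = const with γ = 5/3.
T₂ = T₁ (V₁/V₂)^(γ−1) = 411 × (37.7/14.4)^0.667 = 411 × 1.9 = 780.7 K.
W_by = nCᵥ(T₁ − T₂) = (1.92)(12.47)(411 − 780.7) = -8853 J.

W ≈ -8.85 kJ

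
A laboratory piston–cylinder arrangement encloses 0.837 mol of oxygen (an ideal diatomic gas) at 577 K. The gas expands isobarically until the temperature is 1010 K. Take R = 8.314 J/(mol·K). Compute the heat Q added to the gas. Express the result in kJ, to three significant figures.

Q ≈ 10.5 kJ

Isobaric: W = nRΔT = (0.837)(8.314)(433) = 3013 J.
ΔU = nCᵥΔT with Cᵥ = 5R/2: ΔU = (0.837)(20.79)(433) = 7533 J.
Q = ΔU + W = 7533 + 3013 = 10546 J.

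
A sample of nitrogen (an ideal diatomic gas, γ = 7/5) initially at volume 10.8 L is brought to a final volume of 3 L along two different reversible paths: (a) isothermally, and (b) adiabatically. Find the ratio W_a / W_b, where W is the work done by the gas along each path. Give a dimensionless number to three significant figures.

Path (a) isothermal: W = P₁V₁ ln(V₂/V₁) → W_a/(P₁V₁) = -1.281.
Path (b) adiabatic: W = P₁V₁(1 − (V₁/V₂)^(γ−1))/(γ−1) → W_b/(P₁V₁) = -1.673.
W_a / W_b = -1.281 / -1.673 = 0.7656.

W_a / W_b ≈ 0.766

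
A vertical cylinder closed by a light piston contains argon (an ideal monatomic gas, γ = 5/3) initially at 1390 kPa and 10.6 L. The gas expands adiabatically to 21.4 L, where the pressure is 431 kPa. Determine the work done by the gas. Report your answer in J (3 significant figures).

Adiabatic: W = (P₁V₁ − P₂V₂)/(γ − 1) with γ = 5/3.
P₁V₁ = 14734 J, P₂V₂ = 9223 J.
W = (14734 − 9223) / 0.6667 = 8266 J.

W ≈ 8270 J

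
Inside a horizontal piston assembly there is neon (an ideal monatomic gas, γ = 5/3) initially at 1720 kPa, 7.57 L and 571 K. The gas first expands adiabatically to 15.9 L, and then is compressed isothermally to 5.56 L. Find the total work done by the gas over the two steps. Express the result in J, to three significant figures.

W_total ≈ -719 J

Step 1 (adiabatic): W = (P₁V₁ − P₂V₂)/(γ−1) = (13020 − 7939)/0.667 = 7622 J.
After step 1: P = 499.3 kPa, V = 15.9 L, T = 348.2 K.
Step 2 (isothermal): W = P₁V₁ ln(V₂/V₁) = (7939) ln(5.56/15.9) = -8342 J.
W_total = 7622 − 8342 = -719.2 J.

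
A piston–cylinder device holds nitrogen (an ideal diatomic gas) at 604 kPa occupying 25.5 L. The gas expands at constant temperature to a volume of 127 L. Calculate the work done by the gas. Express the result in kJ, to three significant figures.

W ≈ 24.7 kJ

Isothermal: W = nRT ln(V₂/V₁) = P₁V₁ ln(V₂/V₁).
P₁V₁ = (604 kPa)(25.5 L) = 15402 J.
W = 15402 × ln(127/25.5) = 15402 × 1.606
W_by_gas = 24728 J.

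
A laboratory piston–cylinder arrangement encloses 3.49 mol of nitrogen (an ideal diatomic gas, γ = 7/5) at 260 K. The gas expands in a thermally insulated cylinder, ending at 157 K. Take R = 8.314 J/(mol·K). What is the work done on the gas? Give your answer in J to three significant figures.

W ≈ -7470 J

Adiabatic ⇒ Q = 0, so W_by = −ΔU = nCᵥ(T₁ − T₂).
Cᵥ = 5R/2 = 20.79 J/(mol·K).
W = (3.49)(20.79)(260 − 157) = 7472 J.
Work on gas = −W_by = -7472 J.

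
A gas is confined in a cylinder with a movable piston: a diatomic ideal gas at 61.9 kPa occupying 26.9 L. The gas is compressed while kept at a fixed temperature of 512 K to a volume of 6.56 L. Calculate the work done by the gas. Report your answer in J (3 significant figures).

Isothermal: W = nRT ln(V₂/V₁) = P₁V₁ ln(V₂/V₁).
P₁V₁ = (61.9 kPa)(26.9 L) = 1665 J.
W = 1665 × ln(6.56/26.9) = 1665 × -1.411
W_by_gas = -2350 J.

W ≈ -2350 J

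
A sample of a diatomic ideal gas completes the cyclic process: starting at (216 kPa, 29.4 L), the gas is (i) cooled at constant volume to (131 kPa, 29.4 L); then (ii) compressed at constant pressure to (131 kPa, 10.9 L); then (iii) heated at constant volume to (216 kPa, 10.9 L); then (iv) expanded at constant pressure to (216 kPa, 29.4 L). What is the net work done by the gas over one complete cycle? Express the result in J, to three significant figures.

W_net ≈ 1570 J

Constant-volume legs do no work.
W(ii) = (131)(10.9 − 29.4) = -2424 J; W(iv) = (216)(29.4 − 10.9) = 3996 J.
W_net = -2424 + 3996 = 1572 J (the clockwise enclosed area).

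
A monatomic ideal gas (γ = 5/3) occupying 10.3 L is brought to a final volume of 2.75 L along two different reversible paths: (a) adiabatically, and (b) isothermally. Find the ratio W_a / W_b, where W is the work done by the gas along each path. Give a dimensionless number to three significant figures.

Path (a) adiabatic: W = P₁V₁(1 − (V₁/V₂)^(γ−1))/(γ−1) → W_a/(P₁V₁) = -2.118.
Path (b) isothermal: W = P₁V₁ ln(V₂/V₁) → W_b/(P₁V₁) = -1.321.
W_a / W_b = -2.118 / -1.321 = 1.604.

W_a / W_b ≈ 1.60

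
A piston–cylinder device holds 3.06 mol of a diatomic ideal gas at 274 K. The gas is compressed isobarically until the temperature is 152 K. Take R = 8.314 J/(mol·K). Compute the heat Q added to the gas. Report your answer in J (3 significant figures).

Isobaric: W = nRΔT = (3.06)(8.314)(-122) = -3104 J.
ΔU = nCᵥΔT with Cᵥ = 5R/2: ΔU = (3.06)(20.79)(-122) = -7759 J.
Q = ΔU + W = -7759 − 3104 = -10863 J.

Q ≈ -10900 J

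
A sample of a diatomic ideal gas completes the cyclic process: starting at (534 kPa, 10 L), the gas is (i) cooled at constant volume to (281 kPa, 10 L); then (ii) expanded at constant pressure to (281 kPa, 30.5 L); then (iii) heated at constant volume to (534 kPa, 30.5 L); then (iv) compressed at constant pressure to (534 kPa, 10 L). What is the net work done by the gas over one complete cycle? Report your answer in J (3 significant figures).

Constant-volume legs do no work.
W(ii) = (281)(30.5 − 10) = 5760 J; W(iv) = (534)(10 − 30.5) = -10947 J.
W_net = 5760 − 10947 = -5186 J (the counter-clockwise enclosed area).

W_net ≈ -5190 J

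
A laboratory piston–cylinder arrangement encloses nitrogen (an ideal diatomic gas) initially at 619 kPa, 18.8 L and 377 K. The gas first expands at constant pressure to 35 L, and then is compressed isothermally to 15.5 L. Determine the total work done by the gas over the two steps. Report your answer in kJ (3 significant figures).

Step 1 (isobaric): W = PΔV = (619 kPa)(35 − 18.8 L) = 10028 J.
After step 1: P = 619 kPa, V = 35 L, T = 701.9 K.
Step 2 (isothermal): W = P₁V₁ ln(V₂/V₁) = (21665) ln(15.5/35) = -17646 J.
W_total = 10028 − 17646 = -7619 J.

W_total ≈ -7.62 kJ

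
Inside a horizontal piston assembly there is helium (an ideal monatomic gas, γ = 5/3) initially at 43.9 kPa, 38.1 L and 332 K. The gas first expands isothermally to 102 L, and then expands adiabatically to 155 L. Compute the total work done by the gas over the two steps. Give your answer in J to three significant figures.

Step 1 (isothermal): W = P₁V₁ ln(V₂/V₁) = (1673) ln(102/38.1) = 1647 J.
After step 1: P = 16.4 kPa, V = 102 L, T = 332 K.
Step 2 (adiabatic): W = (P₁V₁ − P₂V₂)/(γ−1) = (1673 − 1265)/0.667 = 610.8 J.
W_total = 1647 + 610.8 = 2258 J.

W_total ≈ 2260 J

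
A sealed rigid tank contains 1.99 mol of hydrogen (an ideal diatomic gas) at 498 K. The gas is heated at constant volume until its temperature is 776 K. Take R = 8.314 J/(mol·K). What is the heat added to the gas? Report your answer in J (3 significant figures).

Constant volume ⇒ W = 0, so Q = ΔU = nCᵥΔT with Cᵥ = 5R/2 = 20.79 J/(mol·K).
ΔU = (1.99)(20.79)(776 − 498) = 11499 J.

Q ≈ 11500 J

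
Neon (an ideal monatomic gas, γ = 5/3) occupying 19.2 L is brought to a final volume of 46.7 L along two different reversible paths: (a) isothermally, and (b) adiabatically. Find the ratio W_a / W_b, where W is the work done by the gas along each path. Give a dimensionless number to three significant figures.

W_a / W_b ≈ 1.33

Path (a) isothermal: W = P₁V₁ ln(V₂/V₁) → W_a/(P₁V₁) = 0.8888.
Path (b) adiabatic: W = P₁V₁(1 − (V₁/V₂)^(γ−1))/(γ−1) → W_b/(P₁V₁) = 0.6706.
W_a / W_b = 0.8888 / 0.6706 = 1.325.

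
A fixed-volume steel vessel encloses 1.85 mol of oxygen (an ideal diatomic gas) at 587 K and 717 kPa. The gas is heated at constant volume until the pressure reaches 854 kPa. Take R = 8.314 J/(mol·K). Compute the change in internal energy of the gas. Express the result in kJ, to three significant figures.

ΔU ≈ 4.31 kJ

Constant volume ⇒ W = 0, so Q = ΔU = nCᵥΔT with Cᵥ = 5R/2 = 20.79 J/(mol·K).
At constant V, T₂/T₁ = P₂/P₁ ⇒ ΔT = T₁(P₂/P₁ − 1) = 587·(854/717 − 1) = 112.2 K.
ΔU = (1.85)(20.79)(112.2) = 4313 J.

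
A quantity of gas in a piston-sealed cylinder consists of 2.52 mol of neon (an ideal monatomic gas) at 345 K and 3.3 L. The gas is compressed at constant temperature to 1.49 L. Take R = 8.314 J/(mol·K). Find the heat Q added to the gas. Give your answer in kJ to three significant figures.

Isothermal ⇒ ΔU = 0, so Q = W = nRT ln(V₂/V₁).
Q = (2.52)(8.314)(345) ln(1.49/3.3) = 7228 × -0.7951 = -5747 J.

Q ≈ -5.75 kJ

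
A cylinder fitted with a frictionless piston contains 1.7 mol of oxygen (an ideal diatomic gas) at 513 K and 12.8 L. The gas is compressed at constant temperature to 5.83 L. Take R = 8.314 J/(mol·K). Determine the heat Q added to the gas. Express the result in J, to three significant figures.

Isothermal ⇒ ΔU = 0, so Q = W = nRT ln(V₂/V₁).
Q = (1.7)(8.314)(513) ln(5.83/12.8) = 7251 × -0.7864 = -5702 J.

Q ≈ -5700 J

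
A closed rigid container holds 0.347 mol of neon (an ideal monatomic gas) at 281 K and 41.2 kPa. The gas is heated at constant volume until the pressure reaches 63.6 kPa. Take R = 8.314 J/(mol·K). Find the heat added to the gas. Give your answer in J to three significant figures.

Q ≈ 661 J

Constant volume ⇒ W = 0, so Q = ΔU = nCᵥΔT with Cᵥ = 3R/2 = 12.47 J/(mol·K).
At constant V, T₂/T₁ = P₂/P₁ ⇒ ΔT = T₁(P₂/P₁ − 1) = 281·(63.6/41.2 − 1) = 152.8 K.
ΔU = (0.347)(12.47)(152.8) = 661.1 J.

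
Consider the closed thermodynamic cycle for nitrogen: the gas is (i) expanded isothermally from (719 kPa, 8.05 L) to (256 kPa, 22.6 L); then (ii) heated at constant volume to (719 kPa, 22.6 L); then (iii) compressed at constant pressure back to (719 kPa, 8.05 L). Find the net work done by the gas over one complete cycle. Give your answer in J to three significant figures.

Leg (i): W = PᵢVᵢ ln(V_f/Vᵢ) = (5788) ln(22.6/8.05) = 5975 J.
Leg (ii): W = 0.
Leg (iii): W = PΔV = (719)(8.05 − 22.6) = -10461 J.
W_net = 5975 − 10461 = -4487 J.

W_net ≈ -4490 J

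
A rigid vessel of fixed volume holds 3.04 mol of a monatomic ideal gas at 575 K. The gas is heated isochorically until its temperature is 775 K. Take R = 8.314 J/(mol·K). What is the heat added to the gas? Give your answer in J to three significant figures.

Q ≈ 7580 J

Constant volume ⇒ W = 0, so Q = ΔU = nCᵥΔT with Cᵥ = 3R/2 = 12.47 J/(mol·K).
ΔU = (3.04)(12.47)(775 − 575) = 7582 J.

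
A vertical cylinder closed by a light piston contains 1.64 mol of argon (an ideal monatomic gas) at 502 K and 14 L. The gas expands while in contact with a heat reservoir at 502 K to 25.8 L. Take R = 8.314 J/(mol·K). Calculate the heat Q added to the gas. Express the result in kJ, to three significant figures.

Q ≈ 4.18 kJ

Isothermal ⇒ ΔU = 0, so Q = W = nRT ln(V₂/V₁).
Q = (1.64)(8.314)(502) ln(25.8/14) = 6845 × 0.6113 = 4184 J.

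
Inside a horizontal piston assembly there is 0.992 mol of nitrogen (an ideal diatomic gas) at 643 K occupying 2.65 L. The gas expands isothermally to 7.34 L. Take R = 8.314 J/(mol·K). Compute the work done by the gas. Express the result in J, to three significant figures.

W ≈ 5400 J

Isothermal: W = nRT ln(V₂/V₁).
W = (0.992)(8.314)(643) × ln(7.34/2.65)
  = 5303 × 1.019
W_by_gas = 5403 J.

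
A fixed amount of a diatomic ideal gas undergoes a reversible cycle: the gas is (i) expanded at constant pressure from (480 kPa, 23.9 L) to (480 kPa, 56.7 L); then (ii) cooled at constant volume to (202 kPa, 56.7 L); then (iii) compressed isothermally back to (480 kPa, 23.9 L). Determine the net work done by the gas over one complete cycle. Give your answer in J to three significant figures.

Leg (i): W = PΔV = (480)(56.7 − 23.9) = 15744 J.
Leg (ii): W = 0.
Leg (iii): W = PᵢVᵢ ln(V_f/Vᵢ) = (11453) ln(23.9/56.7) = -9895 J.
W_net = 15744 − 9895 = 5849 J.

W_net ≈ 5850 J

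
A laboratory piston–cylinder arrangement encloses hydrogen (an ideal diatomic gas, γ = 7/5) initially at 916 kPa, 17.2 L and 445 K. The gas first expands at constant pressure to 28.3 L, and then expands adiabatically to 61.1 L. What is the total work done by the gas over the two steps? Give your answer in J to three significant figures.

W_total ≈ 27300 J

Step 1 (isobaric): W = PΔV = (916 kPa)(28.3 − 17.2 L) = 10168 J.
After step 1: P = 916 kPa, V = 28.3 L, T = 732.2 K.
Step 2 (adiabatic): W = (P₁V₁ − P₂V₂)/(γ−1) = (25923 − 19054)/0.4 = 17173 J.
W_total = 10168 + 17173 = 27340 J.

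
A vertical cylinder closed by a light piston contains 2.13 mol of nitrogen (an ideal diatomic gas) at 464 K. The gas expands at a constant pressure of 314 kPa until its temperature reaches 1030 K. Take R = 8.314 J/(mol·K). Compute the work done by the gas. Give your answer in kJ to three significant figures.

Isobaric: W = P ΔV = nR ΔT.
W = (2.13)(8.314)(1030 − 464) = 10023 J.

W ≈ 10.0 kJ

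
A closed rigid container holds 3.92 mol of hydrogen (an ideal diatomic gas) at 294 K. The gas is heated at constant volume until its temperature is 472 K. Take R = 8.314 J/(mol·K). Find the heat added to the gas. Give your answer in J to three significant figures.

Constant volume ⇒ W = 0, so Q = ΔU = nCᵥΔT with Cᵥ = 5R/2 = 20.79 J/(mol·K).
ΔU = (3.92)(20.79)(472 − 294) = 14503 J.

Q ≈ 14500 J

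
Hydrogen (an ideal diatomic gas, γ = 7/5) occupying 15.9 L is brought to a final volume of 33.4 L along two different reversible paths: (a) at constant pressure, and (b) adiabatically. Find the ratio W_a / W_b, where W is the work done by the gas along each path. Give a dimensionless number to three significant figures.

Path (a) isobaric: W = P₁(V₂ − V₁) → W_a/(P₁V₁) = 1.101.
Path (b) adiabatic: W = P₁V₁(1 − (V₁/V₂)^(γ−1))/(γ−1) → W_b/(P₁V₁) = 0.6422.
W_a / W_b = 1.101 / 0.6422 = 1.714.

W_a / W_b ≈ 1.71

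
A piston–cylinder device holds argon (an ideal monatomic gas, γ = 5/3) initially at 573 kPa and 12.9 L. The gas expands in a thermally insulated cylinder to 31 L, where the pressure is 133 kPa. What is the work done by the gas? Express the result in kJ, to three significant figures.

W ≈ 4.90 kJ

Adiabatic: W = (P₁V₁ − P₂V₂)/(γ − 1) with γ = 5/3.
P₁V₁ = 7392 J, P₂V₂ = 4123 J.
W = (7392 − 4123) / 0.6667 = 4903 J.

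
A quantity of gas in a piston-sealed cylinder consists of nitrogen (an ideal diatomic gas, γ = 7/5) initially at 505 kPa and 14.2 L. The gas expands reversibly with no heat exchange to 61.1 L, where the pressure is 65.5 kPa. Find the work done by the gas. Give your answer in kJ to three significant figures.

W ≈ 7.92 kJ

Adiabatic: W = (P₁V₁ − P₂V₂)/(γ − 1) with γ = 7/5.
P₁V₁ = 7171 J, P₂V₂ = 4002 J.
W = (7171 − 4002) / 0.4 = 7922 J.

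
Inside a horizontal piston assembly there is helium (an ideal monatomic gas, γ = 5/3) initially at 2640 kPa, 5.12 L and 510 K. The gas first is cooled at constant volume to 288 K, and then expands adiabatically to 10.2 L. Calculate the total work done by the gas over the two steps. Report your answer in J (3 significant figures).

Step 1 (isochoric): W = 0 (constant volume).
After step 1: P = 1491 kPa (V unchanged).
Step 2 (adiabatic): W = (P₁V₁ − P₂V₂)/(γ−1) = (7633 − 4821)/0.667 = 4218 J.
W_total = 0 + 4218 = 4218 J.

W_total ≈ 4220 J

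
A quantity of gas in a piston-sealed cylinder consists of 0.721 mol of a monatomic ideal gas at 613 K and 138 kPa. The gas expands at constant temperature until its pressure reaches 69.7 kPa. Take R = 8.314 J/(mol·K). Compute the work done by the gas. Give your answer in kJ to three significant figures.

W ≈ 2.51 kJ

Isothermal process: W = nRT ln(V₂/V₁) = nRT ln(P₁/P₂).
W = (0.721)(8.314)(613) × ln(138/69.7)
  = 3675 × ln(1.98) = 3675 × 0.6831
W_by_gas = 2510 J.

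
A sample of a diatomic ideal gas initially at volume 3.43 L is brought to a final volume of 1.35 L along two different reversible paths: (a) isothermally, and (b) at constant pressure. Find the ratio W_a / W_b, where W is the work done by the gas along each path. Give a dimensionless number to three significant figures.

Path (a) isothermal: W = P₁V₁ ln(V₂/V₁) → W_a/(P₁V₁) = -0.9325.
Path (b) isobaric: W = P₁(V₂ − V₁) → W_b/(P₁V₁) = -0.6064.
W_a / W_b = -0.9325 / -0.6064 = 1.538.

W_a / W_b ≈ 1.54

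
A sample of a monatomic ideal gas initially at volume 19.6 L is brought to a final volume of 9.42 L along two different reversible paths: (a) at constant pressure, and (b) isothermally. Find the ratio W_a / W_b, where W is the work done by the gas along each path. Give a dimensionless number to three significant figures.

W_a / W_b ≈ 0.709

Path (a) isobaric: W = P₁(V₂ − V₁) → W_a/(P₁V₁) = -0.5194.
Path (b) isothermal: W = P₁V₁ ln(V₂/V₁) → W_b/(P₁V₁) = -0.7327.
W_a / W_b = -0.5194 / -0.7327 = 0.7089.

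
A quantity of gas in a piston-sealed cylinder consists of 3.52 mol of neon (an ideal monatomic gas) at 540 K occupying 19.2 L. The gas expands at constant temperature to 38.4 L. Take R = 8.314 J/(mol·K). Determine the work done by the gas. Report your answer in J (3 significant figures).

Isothermal: W = nRT ln(V₂/V₁).
W = (3.52)(8.314)(540) × ln(38.4/19.2)
  = 15803 × 0.6931
W_by_gas = 10954 J.

W ≈ 11000 J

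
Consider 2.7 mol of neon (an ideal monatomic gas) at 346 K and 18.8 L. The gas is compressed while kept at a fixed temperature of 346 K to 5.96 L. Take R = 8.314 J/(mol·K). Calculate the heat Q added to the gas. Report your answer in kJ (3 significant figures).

Isothermal ⇒ ΔU = 0, so Q = W = nRT ln(V₂/V₁).
Q = (2.7)(8.314)(346) ln(5.96/18.8) = 7767 × -1.149 = -8923 J.

Q ≈ -8.92 kJ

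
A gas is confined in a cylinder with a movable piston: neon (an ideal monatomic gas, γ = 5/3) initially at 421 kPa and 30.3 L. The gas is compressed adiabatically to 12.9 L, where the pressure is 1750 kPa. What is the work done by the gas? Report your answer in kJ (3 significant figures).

Adiabatic: W = (P₁V₁ − P₂V₂)/(γ − 1) with γ = 5/3.
P₁V₁ = 12756 J, P₂V₂ = 22575 J.
W = (12756 − 22575) / 0.6667 = -14728 J.

W ≈ -14.7 kJ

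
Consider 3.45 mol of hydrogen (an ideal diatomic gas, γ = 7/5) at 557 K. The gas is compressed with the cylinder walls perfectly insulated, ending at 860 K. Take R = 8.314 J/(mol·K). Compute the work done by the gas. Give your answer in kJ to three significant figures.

Adiabatic ⇒ Q = 0, so W_by = −ΔU = nCᵥ(T₁ − T₂).
Cᵥ = 5R/2 = 20.79 J/(mol·K).
W = (3.45)(20.79)(557 − 860) = -21728 J.

W ≈ -21.7 kJ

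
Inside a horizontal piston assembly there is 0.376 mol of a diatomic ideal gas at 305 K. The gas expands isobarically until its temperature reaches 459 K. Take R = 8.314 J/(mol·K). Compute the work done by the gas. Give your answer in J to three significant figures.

Isobaric: W = P ΔV = nR ΔT.
W = (0.376)(8.314)(459 − 305) = 481.4 J.

W ≈ 481 J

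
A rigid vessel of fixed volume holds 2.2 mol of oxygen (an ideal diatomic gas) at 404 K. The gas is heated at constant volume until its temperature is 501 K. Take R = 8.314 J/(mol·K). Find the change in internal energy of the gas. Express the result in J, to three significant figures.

Constant volume ⇒ W = 0, so Q = ΔU = nCᵥΔT with Cᵥ = 5R/2 = 20.79 J/(mol·K).
ΔU = (2.2)(20.79)(501 − 404) = 4436 J.

ΔU ≈ 4440 J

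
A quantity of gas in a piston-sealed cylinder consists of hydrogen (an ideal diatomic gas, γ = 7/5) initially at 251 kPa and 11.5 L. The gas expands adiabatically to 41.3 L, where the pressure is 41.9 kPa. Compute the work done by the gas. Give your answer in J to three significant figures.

W ≈ 2890 J

Adiabatic: W = (P₁V₁ − P₂V₂)/(γ − 1) with γ = 7/5.
P₁V₁ = 2886 J, P₂V₂ = 1730 J.
W = (2886 − 1730) / 0.4 = 2890 J.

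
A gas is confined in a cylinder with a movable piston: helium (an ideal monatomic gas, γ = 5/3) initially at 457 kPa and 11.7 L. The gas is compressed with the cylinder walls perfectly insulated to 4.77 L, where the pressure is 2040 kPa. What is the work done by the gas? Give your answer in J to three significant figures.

W ≈ -6580 J

Adiabatic: W = (P₁V₁ − P₂V₂)/(γ − 1) with γ = 5/3.
P₁V₁ = 5347 J, P₂V₂ = 9731 J.
W = (5347 − 9731) / 0.6667 = -6576 J.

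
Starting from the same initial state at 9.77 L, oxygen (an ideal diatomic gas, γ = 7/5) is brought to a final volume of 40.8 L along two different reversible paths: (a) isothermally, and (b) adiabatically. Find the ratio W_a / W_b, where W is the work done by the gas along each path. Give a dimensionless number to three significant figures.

Path (a) isothermal: W = P₁V₁ ln(V₂/V₁) → W_a/(P₁V₁) = 1.429.
Path (b) adiabatic: W = P₁V₁(1 − (V₁/V₂)^(γ−1))/(γ−1) → W_b/(P₁V₁) = 1.089.
W_a / W_b = 1.429 / 1.089 = 1.313.

W_a / W_b ≈ 1.31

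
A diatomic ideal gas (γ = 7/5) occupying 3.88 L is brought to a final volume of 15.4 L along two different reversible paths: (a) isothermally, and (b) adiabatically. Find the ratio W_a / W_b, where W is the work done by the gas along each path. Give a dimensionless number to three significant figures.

W_a / W_b ≈ 1.30

Path (a) isothermal: W = P₁V₁ ln(V₂/V₁) → W_a/(P₁V₁) = 1.379.
Path (b) adiabatic: W = P₁V₁(1 − (V₁/V₂)^(γ−1))/(γ−1) → W_b/(P₁V₁) = 1.06.
W_a / W_b = 1.379 / 1.06 = 1.301.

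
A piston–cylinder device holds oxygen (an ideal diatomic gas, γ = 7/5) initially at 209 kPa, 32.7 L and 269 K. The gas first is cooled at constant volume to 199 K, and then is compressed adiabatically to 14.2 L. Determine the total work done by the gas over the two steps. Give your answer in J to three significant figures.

W_total ≈ -5010 J

Step 1 (isochoric): W = 0 (constant volume).
After step 1: P = 154.6 kPa (V unchanged).
Step 2 (adiabatic): W = (P₁V₁ − P₂V₂)/(γ−1) = (5056 − 7058)/0.4 = -5006 J.
W_total = 0 − 5006 = -5006 J.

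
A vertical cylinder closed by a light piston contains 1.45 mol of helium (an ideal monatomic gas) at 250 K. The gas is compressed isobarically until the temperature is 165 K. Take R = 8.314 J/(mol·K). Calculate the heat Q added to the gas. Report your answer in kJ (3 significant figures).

Q ≈ -2.56 kJ

Isobaric: W = nRΔT = (1.45)(8.314)(-85) = -1025 J.
ΔU = nCᵥΔT with Cᵥ = 3R/2: ΔU = (1.45)(12.47)(-85) = -1537 J.
Q = ΔU + W = -1537 − 1025 = -2562 J.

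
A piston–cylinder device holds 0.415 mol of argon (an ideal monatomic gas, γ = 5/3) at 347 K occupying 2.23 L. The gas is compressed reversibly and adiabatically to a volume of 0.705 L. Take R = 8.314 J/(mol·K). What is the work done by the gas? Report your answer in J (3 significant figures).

W ≈ -2070 J

Adiabatic: TV^(γ−1) = const with γ = 5/3.
T₂ = T₁ (V₁/V₂)^(γ−1) = 347 × (2.23/0.705)^0.667 = 347 × 2.155 = 747.7 K.
W_by = nCᵥ(T₁ − T₂) = (0.415)(12.47)(347 − 747.7) = -2074 J.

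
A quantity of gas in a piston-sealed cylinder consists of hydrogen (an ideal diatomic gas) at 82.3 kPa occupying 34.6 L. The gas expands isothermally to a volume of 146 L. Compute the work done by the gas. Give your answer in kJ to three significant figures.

W ≈ 4.10 kJ

Isothermal: W = nRT ln(V₂/V₁) = P₁V₁ ln(V₂/V₁).
P₁V₁ = (82.3 kPa)(34.6 L) = 2848 J.
W = 2848 × ln(146/34.6) = 2848 × 1.44
W_by_gas = 4100 J.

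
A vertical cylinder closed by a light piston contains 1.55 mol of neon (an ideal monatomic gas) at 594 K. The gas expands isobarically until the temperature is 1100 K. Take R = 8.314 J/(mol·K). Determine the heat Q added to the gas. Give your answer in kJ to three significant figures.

Isobaric: W = nRΔT = (1.55)(8.314)(506) = 6521 J.
ΔU = nCᵥΔT with Cᵥ = 3R/2: ΔU = (1.55)(12.47)(506) = 9781 J.
Q = ΔU + W = 9781 + 6521 = 16302 J.

Q ≈ 16.3 kJ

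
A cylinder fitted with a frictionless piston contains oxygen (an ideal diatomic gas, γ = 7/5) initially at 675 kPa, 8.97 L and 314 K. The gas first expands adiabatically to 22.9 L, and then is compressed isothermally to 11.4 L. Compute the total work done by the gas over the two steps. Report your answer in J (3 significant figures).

Step 1 (adiabatic): W = (P₁V₁ − P₂V₂)/(γ−1) = (6055 − 4162)/0.4 = 4732 J.
After step 1: P = 181.7 kPa, V = 22.9 L, T = 215.8 K.
Step 2 (isothermal): W = P₁V₁ ln(V₂/V₁) = (4162) ln(11.4/22.9) = -2903 J.
W_total = 4732 − 2903 = 1829 J.

W_total ≈ 1830 J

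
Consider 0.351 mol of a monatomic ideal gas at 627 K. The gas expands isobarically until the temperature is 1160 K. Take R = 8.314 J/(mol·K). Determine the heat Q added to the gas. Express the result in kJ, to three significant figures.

Q ≈ 3.89 kJ

Isobaric: W = nRΔT = (0.351)(8.314)(533) = 1555 J.
ΔU = nCᵥΔT with Cᵥ = 3R/2: ΔU = (0.351)(12.47)(533) = 2333 J.
Q = ΔU + W = 2333 + 1555 = 3889 J.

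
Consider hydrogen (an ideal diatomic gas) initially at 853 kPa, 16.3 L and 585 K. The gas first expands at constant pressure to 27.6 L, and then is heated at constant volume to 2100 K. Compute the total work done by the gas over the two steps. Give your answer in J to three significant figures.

Step 1 (isobaric): W = PΔV = (853 kPa)(27.6 − 16.3 L) = 9639 J.
Step 2 (isochoric): W = 0 (constant volume).
W_total = 9639 + 0 = 9639 J.

W_total ≈ 9640 J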